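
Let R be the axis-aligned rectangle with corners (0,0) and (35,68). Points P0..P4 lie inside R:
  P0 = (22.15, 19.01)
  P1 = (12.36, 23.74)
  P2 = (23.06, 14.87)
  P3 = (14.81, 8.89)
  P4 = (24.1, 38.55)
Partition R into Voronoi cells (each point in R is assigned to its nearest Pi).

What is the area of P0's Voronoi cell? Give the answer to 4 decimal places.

1. box [0,35]×[0,68]: [(0, 0) (35, 0) (35, 68) (0, 68)]
2. ⊥bis P0·P1 via (17.255,21.375): [(6.9278, 0) (35, 0) (35, 58.103)]  |A|=815.5412
3. ⊥bis P0·P2 via (22.605,16.94): [(14.222, 15.0974) (35, 19.6645) (35, 58.103)]  |A|=399.3381
4. ⊥bis P0·P3 via (18.48,13.95): [(14.9164, 16.5347) (16.2757, 15.5488) (35, 19.6645) (35, 58.103)]  |A|=398.019
5. ⊥bis P0·P4 via (23.125,28.78): [(20.9381, 28.9982) (14.9164, 16.5347) (16.2757, 15.5488) (35, 19.6645) (35, 27.5949)]  |A|=183.5187
6. canonical 5-gon: [(20.9381, 28.9982) (14.9164, 16.5347) (16.2757, 15.5488) (35, 19.6645) (35, 27.5949)]
7. shoelace: 183.5187

Area of P0's cell: 183.5187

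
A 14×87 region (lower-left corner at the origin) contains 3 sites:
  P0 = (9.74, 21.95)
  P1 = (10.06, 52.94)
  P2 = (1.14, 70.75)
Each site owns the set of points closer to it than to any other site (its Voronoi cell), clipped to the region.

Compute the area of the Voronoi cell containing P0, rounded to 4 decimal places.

Area of P0's cell: 524.6492

1. box [0,14]×[0,87]: [(0, 0) (14, 0) (14, 87) (0, 87)]
2. ⊥bis P0·P1 via (9.9,37.445): [(0, 37.5472) (0, 0) (14, 0) (14, 37.4027)]  |A|=524.6492
3. ⊥bis P0·P2 via (5.44,46.35): [(0, 37.5472) (0, 0) (14, 0) (14, 37.4027)]  |A|=524.6492
4. canonical 4-gon: [(0, 37.5472) (0, 0) (14, 0) (14, 37.4027)]
5. shoelace: 524.6492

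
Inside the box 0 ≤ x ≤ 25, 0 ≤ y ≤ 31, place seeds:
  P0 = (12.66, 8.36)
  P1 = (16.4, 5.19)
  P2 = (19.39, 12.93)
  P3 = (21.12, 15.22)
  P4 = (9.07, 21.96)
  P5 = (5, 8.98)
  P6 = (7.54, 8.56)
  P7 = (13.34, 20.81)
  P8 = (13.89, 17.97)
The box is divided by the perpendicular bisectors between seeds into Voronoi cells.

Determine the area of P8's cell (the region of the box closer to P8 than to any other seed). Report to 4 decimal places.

1. box [0,25]×[0,31]: [(0, 0) (25, 0) (25, 31) (0, 31)]
2. ⊥bis P8·P0 via (13.275,13.165): [(0, 14.8641) (25, 11.6643) (25, 31) (0, 31)]  |A|=443.3952
3. ⊥bis P8·P1 via (15.145,11.58): [(0, 14.8641) (19.2932, 12.3947) (25, 13.5155) (25, 31) (0, 31)]  |A|=438.1129
4. ⊥bis P8·P2 via (16.64,15.45): [(0, 14.8641) (14.4127, 13.0194) (25, 24.573) (25, 31) (0, 31)]  |A|=375.0608
5. ⊥bis P8·P3 via (17.505,16.595): [(0, 14.8641) (14.4127, 13.0194) (17.3743, 16.2513) (22.9841, 31) (0, 31)]  |A|=335.6894
6. ⊥bis P8·P4 via (11.48,19.965): [(6.5622, 14.0242) (14.4127, 13.0194) (17.3743, 16.2513) (22.9841, 31) (20.6148, 31)]  |A|=107.7696
7. ⊥bis P8·P5 via (9.445,13.475): [(7.6098, 15.2898) (9.2357, 13.682) (14.4127, 13.0194) (17.3743, 16.2513) (22.9841, 31) (20.6148, 31)]  |A|=105.8986
8. ⊥bis P8·P6 via (10.715,13.265): [(7.6474, 15.3351) (10.2987, 13.5459) (14.4127, 13.0194) (17.3743, 16.2513) (22.9841, 31) (20.6148, 31)]  |A|=105.061
9. ⊥bis P8·P7 via (13.615,19.39): [(10.5055, 18.7878) (7.6474, 15.3351) (10.2987, 13.5459) (14.4127, 13.0194) (17.3743, 16.2513) (18.962, 20.4255)]  |A|=49.176
10. canonical 6-gon: [(10.5055, 18.7878) (7.6474, 15.3351) (10.2987, 13.5459) (14.4127, 13.0194) (17.3743, 16.2513) (18.962, 20.4255)]
11. shoelace: 49.176

Area of P8's cell: 49.1760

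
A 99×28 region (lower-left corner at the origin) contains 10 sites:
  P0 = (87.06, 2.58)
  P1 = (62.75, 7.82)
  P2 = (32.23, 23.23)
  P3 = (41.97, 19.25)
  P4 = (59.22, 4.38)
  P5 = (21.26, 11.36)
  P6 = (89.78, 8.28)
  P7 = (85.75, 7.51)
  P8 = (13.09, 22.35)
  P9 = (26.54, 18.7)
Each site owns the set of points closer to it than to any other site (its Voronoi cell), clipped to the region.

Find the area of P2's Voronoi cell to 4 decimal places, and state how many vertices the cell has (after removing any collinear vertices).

1. box [0,99]×[0,28]: [(0, 0) (99, 0) (99, 28) (0, 28)]
2. ⊥bis P2·P0 via (59.645,12.905): [(0, 0) (54.7847, 0) (65.3301, 28) (0, 28)]  |A|=1681.6071
3. ⊥bis P2·P1 via (47.49,15.525): [(0, 0) (39.6512, 0) (53.7888, 28) (0, 28)]  |A|=1308.1601
4. ⊥bis P2·P3 via (37.1,21.24): [(0, 0) (28.4208, 0) (39.8623, 28) (0, 28)]  |A|=955.9637
5. ⊥bis P2·P4 via (45.725,13.805): [(0, 0) (28.4208, 0) (39.8623, 28) (0, 28)]  |A|=955.9637
6. ⊥bis P2·P5 via (26.745,17.295): [(33.0913, 11.4299) (39.8623, 28) (15.1617, 28)]  |A|=204.646
7. ⊥bis P2·P6 via (61.005,15.755): [(33.0913, 11.4299) (39.8623, 28) (15.1617, 28)]  |A|=204.646
8. ⊥bis P2·P7 via (58.99,15.37): [(33.0913, 11.4299) (39.8623, 28) (15.1617, 28)]  |A|=204.646
9. ⊥bis P2·P8 via (22.66,22.79): [(22.7426, 20.994) (33.0913, 11.4299) (39.8623, 28) (22.4205, 28)]  |A|=179.2185
10. ⊥bis P2·P9 via (29.385,20.965): [(34.409, 14.6545) (39.8623, 28) (23.7842, 28)]  |A|=107.2852
11. canonical 3-gon: [(34.409, 14.6545) (39.8623, 28) (23.7842, 28)]
12. shoelace: 107.2852

Area of P2's cell: 107.2852 (3 vertices)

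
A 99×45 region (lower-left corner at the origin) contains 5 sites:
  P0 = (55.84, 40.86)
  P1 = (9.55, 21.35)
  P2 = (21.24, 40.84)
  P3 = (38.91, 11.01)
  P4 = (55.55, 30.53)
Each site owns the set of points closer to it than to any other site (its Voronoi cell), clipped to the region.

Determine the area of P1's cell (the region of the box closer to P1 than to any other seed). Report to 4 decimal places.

Area of P1's cell: 768.4436

1. box [0,99]×[0,45]: [(0, 0) (99, 0) (99, 45) (0, 45)]
2. ⊥bis P1·P0 via (32.695,31.105): [(0, 0) (45.8049, 0) (26.8386, 45) (0, 45)]  |A|=1634.48
3. ⊥bis P1·P2 via (15.395,31.095): [(0, 40.3288) (0, 0) (45.8049, 0) (38.5537, 17.2046)]  |A|=1171.439
4. ⊥bis P1·P3 via (24.23,16.18): [(27.0259, 24.1188) (0, 40.3288) (0, 0) (18.5317, 0)]  |A|=768.4436
5. ⊥bis P1·P4 via (32.55,25.94): [(27.0259, 24.1188) (0, 40.3288) (0, 0) (18.5317, 0)]  |A|=768.4436
6. canonical 4-gon: [(27.0259, 24.1188) (0, 40.3288) (0, 0) (18.5317, 0)]
7. shoelace: 768.4436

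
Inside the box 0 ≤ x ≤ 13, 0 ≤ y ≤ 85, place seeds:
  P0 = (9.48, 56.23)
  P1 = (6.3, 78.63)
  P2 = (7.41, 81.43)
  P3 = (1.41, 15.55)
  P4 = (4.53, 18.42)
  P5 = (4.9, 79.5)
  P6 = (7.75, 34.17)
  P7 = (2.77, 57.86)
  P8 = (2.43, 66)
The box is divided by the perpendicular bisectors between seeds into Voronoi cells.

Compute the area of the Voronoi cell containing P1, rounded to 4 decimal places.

Area of P1's cell: 73.8383

1. box [0,13]×[0,85]: [(0, 0) (13, 0) (13, 85) (0, 85)]
2. ⊥bis P1·P0 via (7.89,67.43): [(0, 66.3099) (13, 68.1554) (13, 85) (0, 85)]  |A|=230.9753
3. ⊥bis P1·P2 via (6.855,80.03): [(0, 82.7475) (0, 66.3099) (13, 68.1554) (13, 77.5939)]  |A|=168.1948
4. ⊥bis P1·P3 via (3.855,47.09): [(0, 82.7475) (0, 66.3099) (13, 68.1554) (13, 77.5939)]  |A|=168.1948
5. ⊥bis P1·P4 via (5.415,48.525): [(0, 82.7475) (0, 66.3099) (13, 68.1554) (13, 77.5939)]  |A|=168.1948
6. ⊥bis P1·P5 via (5.6,79.065): [(6.3292, 80.2384) (0, 70.0535) (0, 66.3099) (13, 68.1554) (13, 77.5939)]  |A|=128.0233
7. ⊥bis P1·P6 via (7.025,56.4): [(6.3292, 80.2384) (0, 70.0535) (0, 66.3099) (13, 68.1554) (13, 77.5939)]  |A|=128.0233
8. ⊥bis P1·P7 via (4.535,68.245): [(6.3292, 80.2384) (0, 70.0535) (0, 69.0158) (8.6748, 67.5414) (13, 68.1554) (13, 77.5939)]  |A|=116.2869
9. ⊥bis P1·P8 via (4.365,72.315): [(6.3292, 80.2384) (1.8788, 73.0768) (13, 69.6691) (13, 77.5939)]  |A|=73.8383
10. canonical 4-gon: [(6.3292, 80.2384) (1.8788, 73.0768) (13, 69.6691) (13, 77.5939)]
11. shoelace: 73.8383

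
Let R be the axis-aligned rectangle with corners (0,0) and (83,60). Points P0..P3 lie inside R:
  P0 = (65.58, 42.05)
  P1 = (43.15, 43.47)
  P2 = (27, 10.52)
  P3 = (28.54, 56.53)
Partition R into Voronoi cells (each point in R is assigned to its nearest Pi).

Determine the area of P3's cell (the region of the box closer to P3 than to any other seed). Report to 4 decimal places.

Area of P3's cell: 860.1901

1. box [0,83]×[0,60]: [(0, 0) (83, 0) (83, 60) (0, 60)]
2. ⊥bis P3·P0 via (47.06,49.29): [(0, 0) (27.7911, 0) (51.2468, 60) (0, 60)]  |A|=2371.1391
3. ⊥bis P3·P1 via (35.845,50): [(0, 9.9008) (44.7841, 60) (0, 60)]  |A|=1121.8232
4. ⊥bis P3·P2 via (27.77,33.525): [(0, 34.4545) (21.3111, 33.7412) (44.7841, 60) (0, 60)]  |A|=860.1901
5. canonical 4-gon: [(0, 34.4545) (21.3111, 33.7412) (44.7841, 60) (0, 60)]
6. shoelace: 860.1901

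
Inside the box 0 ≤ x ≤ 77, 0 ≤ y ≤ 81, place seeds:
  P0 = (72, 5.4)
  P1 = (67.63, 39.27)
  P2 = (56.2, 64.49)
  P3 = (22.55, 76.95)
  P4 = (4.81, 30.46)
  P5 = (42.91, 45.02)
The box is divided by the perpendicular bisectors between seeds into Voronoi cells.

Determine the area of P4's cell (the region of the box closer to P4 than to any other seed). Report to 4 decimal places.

1. box [0,77]×[0,81]: [(0, 0) (77, 0) (77, 81) (0, 81)]
2. ⊥bis P4·P0 via (38.405,17.93): [(0, 0) (31.7176, 0) (61.9284, 81) (0, 81)]  |A|=3792.6615
3. ⊥bis P4·P1 via (36.22,34.865): [(0, 0) (31.7176, 0) (38.5431, 18.3002) (29.7499, 81) (0, 81)]  |A|=2783.8715
4. ⊥bis P4·P2 via (30.505,47.475): [(0, 0) (31.7176, 0) (38.5431, 18.3002) (35.5119, 39.9138) (8.305, 81) (0, 81)]  |A|=2343.3272
5. ⊥bis P4·P3 via (13.68,53.705): [(0, 58.9251) (0, 0) (31.7176, 0) (38.5431, 18.3002) (35.5119, 39.9138) (30.6735, 47.2205)]  |A|=1864.4996
6. ⊥bis P4·P5 via (23.86,37.74): [(18.4553, 51.8828) (0, 58.9251) (0, 0) (31.7176, 0) (34.9601, 8.6937)]  |A|=1508.3038
7. canonical 5-gon: [(18.4553, 51.8828) (0, 58.9251) (0, 0) (31.7176, 0) (34.9601, 8.6937)]
8. shoelace: 1508.3038

Area of P4's cell: 1508.3038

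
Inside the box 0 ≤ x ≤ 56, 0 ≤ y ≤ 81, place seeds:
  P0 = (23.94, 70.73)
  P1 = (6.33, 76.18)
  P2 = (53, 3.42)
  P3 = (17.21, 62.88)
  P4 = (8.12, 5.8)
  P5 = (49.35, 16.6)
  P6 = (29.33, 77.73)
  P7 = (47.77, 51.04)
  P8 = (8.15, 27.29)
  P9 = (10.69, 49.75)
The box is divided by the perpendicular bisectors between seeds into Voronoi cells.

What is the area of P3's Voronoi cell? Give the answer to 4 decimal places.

Area of P3's cell: 307.1872

1. box [0,56]×[0,81]: [(0, 0) (56, 0) (56, 81) (0, 81)]
2. ⊥bis P3·P0 via (20.575,66.805): [(0, 0) (56, 0) (56, 36.4343) (4.0177, 81) (0, 81)]  |A|=3377.685
3. ⊥bis P3·P1 via (11.77,69.53): [(0, 59.9016) (0, 0) (56, 0) (56, 36.4343) (14.6492, 71.8853)]  |A|=3204.8376
4. ⊥bis P3·P2 via (35.105,33.15): [(0, 59.9016) (0, 12.0197) (49.6318, 41.8939) (14.6492, 71.8853)]  |A|=1617.5178
5. ⊥bis P3·P4 via (12.665,34.34): [(0, 59.9016) (0, 36.3569) (31.9735, 31.2651) (49.6318, 41.8939) (14.6492, 71.8853)]  |A|=1228.4446
6. ⊥bis P3·P5 via (33.28,39.74): [(0, 59.9016) (0, 36.3569) (23.1093, 32.6767) (43.7019, 46.9777) (14.6492, 71.8853)]  |A|=1074.1273
7. ⊥bis P3·P6 via (23.27,70.305): [(0, 59.9016) (0, 36.3569) (23.1093, 32.6767) (43.7019, 46.9777) (14.6492, 71.8853)]  |A|=1074.1273
8. ⊥bis P3·P7 via (32.49,56.96): [(0, 59.9016) (0, 36.3569) (23.0834, 32.6809) (32.3824, 56.6822) (14.6492, 71.8853)]  |A|=892.9367
9. ⊥bis P3·P8 via (12.68,45.085): [(0, 59.9016) (0, 48.3129) (26.5238, 41.5608) (32.3824, 56.6822) (14.6492, 71.8853)]  |A|=625.5638
10. ⊥bis P3·P9 via (13.95,56.315): [(2.5411, 61.9803) (29.289, 48.6981) (32.3824, 56.6822) (14.6492, 71.8853)]  |A|=307.1872
11. canonical 4-gon: [(2.5411, 61.9803) (29.289, 48.6981) (32.3824, 56.6822) (14.6492, 71.8853)]
12. shoelace: 307.1872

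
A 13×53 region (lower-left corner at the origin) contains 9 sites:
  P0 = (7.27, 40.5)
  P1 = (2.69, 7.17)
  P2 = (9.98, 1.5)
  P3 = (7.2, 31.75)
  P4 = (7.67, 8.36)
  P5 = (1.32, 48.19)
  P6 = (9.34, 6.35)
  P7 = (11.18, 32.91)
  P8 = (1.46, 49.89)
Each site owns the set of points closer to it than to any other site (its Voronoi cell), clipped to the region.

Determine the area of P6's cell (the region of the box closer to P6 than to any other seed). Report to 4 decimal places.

1. box [0,13]×[0,53]: [(0, 0) (13, 0) (13, 53) (0, 53)]
2. ⊥bis P6·P0 via (8.305,23.425): [(0, 22.9216) (0, 0) (13, 0) (13, 23.7096)]  |A|=303.1027
3. ⊥bis P6·P1 via (6.015,6.76): [(8.0682, 23.4106) (5.1814, 0) (13, 0) (13, 23.7096)]  |A|=149.9847
4. ⊥bis P6·P2 via (9.66,3.925): [(8.0682, 23.4106) (5.5993, 3.3892) (13, 4.3657) (13, 23.7096)]  |A|=120.5809
5. ⊥bis P6·P3 via (8.27,19.05): [(7.5227, 18.987) (5.5993, 3.3892) (13, 4.3657) (13, 19.4485)]  |A|=98.0845
6. ⊥bis P6·P4 via (8.505,7.355): [(5.8125, 5.118) (5.5993, 3.3892) (13, 4.3657) (13, 11.0897)]  |A|=30.457
7. ⊥bis P6·P5 via (5.33,27.27): [(5.8125, 5.118) (5.5993, 3.3892) (13, 4.3657) (13, 11.0897)]  |A|=30.457
8. ⊥bis P6·P7 via (10.26,19.63): [(5.8125, 5.118) (5.5993, 3.3892) (13, 4.3657) (13, 11.0897)]  |A|=30.457
9. ⊥bis P6·P8 via (5.4,28.12): [(5.8125, 5.118) (5.5993, 3.3892) (13, 4.3657) (13, 11.0897)]  |A|=30.457
10. canonical 4-gon: [(5.8125, 5.118) (5.5993, 3.3892) (13, 4.3657) (13, 11.0897)]
11. shoelace: 30.457

Area of P6's cell: 30.4570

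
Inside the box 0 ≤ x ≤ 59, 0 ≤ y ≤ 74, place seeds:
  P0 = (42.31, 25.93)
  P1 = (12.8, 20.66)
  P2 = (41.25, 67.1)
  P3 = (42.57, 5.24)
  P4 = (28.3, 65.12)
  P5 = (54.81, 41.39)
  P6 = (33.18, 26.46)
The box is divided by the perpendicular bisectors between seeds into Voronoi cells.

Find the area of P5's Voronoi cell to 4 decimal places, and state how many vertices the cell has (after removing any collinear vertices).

1. box [0,59]×[0,74]: [(0, 0) (59, 0) (59, 74) (0, 74)]
2. ⊥bis P5·P0 via (48.56,33.66): [(0, 72.9226) (59, 25.2189) (59, 74) (0, 74)]  |A|=1470.8265
3. ⊥bis P5·P1 via (33.805,31.025): [(21.8468, 55.2586) (59, 25.2189) (59, 74) (12.5988, 74)]  |A|=1340.9982
4. ⊥bis P5·P2 via (48.03,54.245): [(32.9424, 46.2875) (59, 25.2189) (59, 60.0308)]  |A|=453.5586
5. ⊥bis P5·P3 via (48.69,23.315): [(32.9424, 46.2875) (59, 25.2189) (59, 60.0308)]  |A|=453.5586
6. ⊥bis P5·P4 via (41.555,53.255): [(37.4429, 48.6611) (34.3206, 45.1731) (59, 25.2189) (59, 60.0308)]  |A|=449.4153
7. ⊥bis P5·P6 via (43.995,33.925): [(37.4429, 48.6611) (35.3993, 46.3781) (38.6438, 41.6776) (59, 25.2189) (59, 60.0308)]  |A|=444.9252
8. canonical 5-gon: [(37.4429, 48.6611) (35.3993, 46.3781) (38.6438, 41.6776) (59, 25.2189) (59, 60.0308)]
9. shoelace: 444.9252

Area of P5's cell: 444.9252 (5 vertices)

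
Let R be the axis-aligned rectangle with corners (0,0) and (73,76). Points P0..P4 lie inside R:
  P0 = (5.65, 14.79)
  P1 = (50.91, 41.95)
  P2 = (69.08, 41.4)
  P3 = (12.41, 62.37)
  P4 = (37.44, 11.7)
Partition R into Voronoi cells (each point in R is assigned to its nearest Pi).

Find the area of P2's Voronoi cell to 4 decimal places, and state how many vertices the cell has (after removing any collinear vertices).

Area of P2's cell: 815.9553 (4 vertices)

1. box [0,73]×[0,76]: [(0, 0) (73, 0) (73, 76) (0, 76)]
2. ⊥bis P2·P0 via (37.365,28.095): [(49.1513, 0) (73, 0) (73, 76) (17.268, 76)]  |A|=3024.0644
3. ⊥bis P2·P1 via (59.995,41.675): [(58.7335, 0) (73, 0) (73, 76) (61.034, 76)]  |A|=996.8343
4. ⊥bis P2·P3 via (40.745,51.885): [(58.7335, 0) (73, 0) (73, 76) (61.034, 76)]  |A|=996.8343
5. ⊥bis P2·P4 via (53.26,26.55): [(59.3411, 20.0717) (73, 5.5206) (73, 76) (61.034, 76)]  |A|=815.9553
6. canonical 4-gon: [(59.3411, 20.0717) (73, 5.5206) (73, 76) (61.034, 76)]
7. shoelace: 815.9553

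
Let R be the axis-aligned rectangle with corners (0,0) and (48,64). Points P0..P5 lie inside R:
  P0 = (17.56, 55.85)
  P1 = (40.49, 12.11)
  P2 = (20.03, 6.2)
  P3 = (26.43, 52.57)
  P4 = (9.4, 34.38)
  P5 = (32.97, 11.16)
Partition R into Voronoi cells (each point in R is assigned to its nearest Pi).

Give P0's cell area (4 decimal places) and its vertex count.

Area of P0's cell: 387.6936 (4 vertices)

1. box [0,48]×[0,64]: [(0, 0) (48, 0) (48, 64) (0, 64)]
2. ⊥bis P0·P1 via (29.025,33.98): [(0, 18.7641) (48, 43.9273) (48, 64) (0, 64)]  |A|=1567.4053
3. ⊥bis P0·P2 via (18.795,31.025): [(0, 30.09) (23.8698, 31.2775) (48, 43.9273) (48, 64) (0, 64)]  |A|=1432.2321
4. ⊥bis P0·P3 via (21.995,54.21): [(0, 30.09) (13.3208, 30.7527) (25.6152, 64) (0, 64)]  |A|=651.6731
5. ⊥bis P0·P4 via (13.48,45.115): [(0, 50.2383) (17.997, 43.3983) (25.6152, 64) (0, 64)]  |A|=387.6936
6. ⊥bis P0·P5 via (25.265,33.505): [(0, 50.2383) (17.997, 43.3983) (25.6152, 64) (0, 64)]  |A|=387.6936
7. canonical 4-gon: [(0, 50.2383) (17.997, 43.3983) (25.6152, 64) (0, 64)]
8. shoelace: 387.6936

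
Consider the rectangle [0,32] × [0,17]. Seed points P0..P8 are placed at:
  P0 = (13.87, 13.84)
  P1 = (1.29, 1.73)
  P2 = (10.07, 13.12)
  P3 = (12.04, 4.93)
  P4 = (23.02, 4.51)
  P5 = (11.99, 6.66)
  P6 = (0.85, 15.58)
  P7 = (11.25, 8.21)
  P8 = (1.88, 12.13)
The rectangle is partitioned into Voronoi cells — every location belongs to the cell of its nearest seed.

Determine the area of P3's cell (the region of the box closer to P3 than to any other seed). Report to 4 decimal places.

1. box [0,32]×[0,17]: [(0, 0) (32, 0) (32, 17) (0, 17)]
2. ⊥bis P3·P0 via (12.955,9.385): [(0, 12.0458) (0, 0) (32, 0) (32, 5.4734)]  |A|=280.3071
3. ⊥bis P3·P1 via (6.665,3.33): [(4.3356, 11.1553) (7.6563, 0) (32, 0) (32, 5.4734)]  |A|=211.4902
4. ⊥bis P3·P2 via (11.055,9.025): [(12.7374, 9.4297) (5.3763, 7.6591) (7.6563, 0) (32, 0) (32, 5.4734)]  |A|=197.7008
5. ⊥bis P3·P4 via (17.53,4.72): [(17.6714, 8.4163) (12.7374, 9.4297) (5.3763, 7.6591) (7.6563, 0) (17.3495, 0)]  |A|=96.8359
6. ⊥bis P3·P5 via (12.015,5.795): [(17.5773, 5.9558) (5.9831, 5.6207) (7.6563, 0) (17.3495, 0)]  |A|=61.7289
7. ⊥bis P3·P6 via (6.445,10.255): [(17.5773, 5.9558) (5.9831, 5.6207) (7.6563, 0) (17.3495, 0)]  |A|=61.7289
8. ⊥bis P3·P7 via (11.645,6.57): [(17.5773, 5.9558) (7.9381, 5.6772) (6.0982, 5.234) (7.6563, 0) (17.3495, 0)]  |A|=61.3477
9. ⊥bis P3·P8 via (6.96,8.53): [(17.5773, 5.9558) (7.9381, 5.6772) (6.0982, 5.234) (7.6563, 0) (17.3495, 0)]  |A|=61.3477
10. canonical 5-gon: [(17.5773, 5.9558) (7.9381, 5.6772) (6.0982, 5.234) (7.6563, 0) (17.3495, 0)]
11. shoelace: 61.3477

Area of P3's cell: 61.3477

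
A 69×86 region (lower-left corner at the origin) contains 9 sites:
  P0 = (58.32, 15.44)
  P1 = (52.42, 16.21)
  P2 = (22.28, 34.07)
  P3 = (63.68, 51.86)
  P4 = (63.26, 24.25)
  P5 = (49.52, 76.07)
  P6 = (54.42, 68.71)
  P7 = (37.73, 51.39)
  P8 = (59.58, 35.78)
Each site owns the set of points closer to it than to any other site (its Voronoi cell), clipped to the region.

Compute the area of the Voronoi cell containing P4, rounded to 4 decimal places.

1. box [0,69]×[0,86]: [(0, 0) (69, 0) (69, 86) (0, 86)]
2. ⊥bis P4·P0 via (60.79,19.845): [(0, 53.9316) (69, 15.2414) (69, 86) (0, 86)]  |A|=3547.5316
3. ⊥bis P4·P1 via (57.84,20.23): [(56.2285, 22.4028) (69, 15.2414) (69, 86) (9.0586, 86)]  |A|=2357.9026
4. ⊥bis P4·P2 via (42.77,29.16): [(44.8326, 37.7674) (56.2285, 22.4028) (69, 15.2414) (69, 86) (56.3905, 86)]  |A|=1216.4302
5. ⊥bis P4·P3 via (63.47,38.055): [(44.9689, 38.3364) (44.8326, 37.7674) (56.2285, 22.4028) (69, 15.2414) (69, 37.9709)]  |A|=338.8285
6. ⊥bis P4·P5 via (56.39,50.16): [(44.9689, 38.3364) (44.8326, 37.7674) (56.2285, 22.4028) (69, 15.2414) (69, 37.9709)]  |A|=338.8285
7. ⊥bis P4·P6 via (58.84,46.48): [(44.9689, 38.3364) (44.8326, 37.7674) (56.2285, 22.4028) (69, 15.2414) (69, 37.9709)]  |A|=338.8285
8. ⊥bis P4·P7 via (50.495,37.82): [(50.9473, 38.2455) (47.1367, 34.6609) (56.2285, 22.4028) (69, 15.2414) (69, 37.9709)]  |A|=327.0727
9. ⊥bis P4·P8 via (61.42,30.015): [(52.6569, 27.2181) (56.2285, 22.4028) (69, 15.2414) (69, 32.4343)]  |A|=158.4532
10. canonical 4-gon: [(52.6569, 27.2181) (56.2285, 22.4028) (69, 15.2414) (69, 32.4343)]
11. shoelace: 158.4532

Area of P4's cell: 158.4532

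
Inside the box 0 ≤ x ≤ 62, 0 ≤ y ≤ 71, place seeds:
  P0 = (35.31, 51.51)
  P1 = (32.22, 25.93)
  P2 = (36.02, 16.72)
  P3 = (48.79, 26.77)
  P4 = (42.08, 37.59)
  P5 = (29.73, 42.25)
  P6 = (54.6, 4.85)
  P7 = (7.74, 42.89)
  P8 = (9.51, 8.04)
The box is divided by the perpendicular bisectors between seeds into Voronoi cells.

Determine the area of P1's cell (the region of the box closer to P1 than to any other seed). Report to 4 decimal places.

Area of P1's cell: 315.9484

1. box [0,62]×[0,71]: [(0, 0) (62, 0) (62, 71) (0, 71)]
2. ⊥bis P1·P0 via (33.765,38.72): [(0, 42.7987) (0, 0) (62, 0) (62, 35.3093)]  |A|=2421.3483
3. ⊥bis P1·P2 via (34.12,21.325): [(0, 42.7987) (0, 7.2473) (62, 32.8281) (62, 35.3093)]  |A|=1179.0107
4. ⊥bis P1·P3 via (40.505,26.35): [(39.9156, 37.977) (0, 42.7987) (0, 7.2473) (40.6237, 24.0084)]  |A|=999.192
5. ⊥bis P1·P4 via (37.15,31.76): [(40.3687, 29.0382) (28.1119, 39.4029) (0, 42.7987) (0, 7.2473) (40.6237, 24.0084)]  |A|=946.7591
6. ⊥bis P1·P5 via (30.975,34.09): [(40.3687, 29.0382) (33.872, 34.532) (0, 29.364) (0, 7.2473) (40.6237, 24.0084)]  |A|=660.5448
7. ⊥bis P1·P6 via (43.41,15.39): [(40.3687, 29.0382) (33.872, 34.532) (0, 29.364) (0, 7.2473) (40.6237, 24.0084)]  |A|=660.5448
8. ⊥bis P1·P7 via (19.98,34.41): [(40.3687, 29.0382) (33.872, 34.532) (18.4325, 32.1763) (1.6262, 7.9182) (40.6237, 24.0084)]  |A|=442.6247
9. ⊥bis P1·P8 via (20.865,16.985): [(40.3687, 29.0382) (33.872, 34.532) (18.4325, 32.1763) (13.9709, 25.7365) (21.5362, 16.133) (40.6237, 24.0084)]  |A|=315.9484
10. canonical 6-gon: [(40.3687, 29.0382) (33.872, 34.532) (18.4325, 32.1763) (13.9709, 25.7365) (21.5362, 16.133) (40.6237, 24.0084)]
11. shoelace: 315.9484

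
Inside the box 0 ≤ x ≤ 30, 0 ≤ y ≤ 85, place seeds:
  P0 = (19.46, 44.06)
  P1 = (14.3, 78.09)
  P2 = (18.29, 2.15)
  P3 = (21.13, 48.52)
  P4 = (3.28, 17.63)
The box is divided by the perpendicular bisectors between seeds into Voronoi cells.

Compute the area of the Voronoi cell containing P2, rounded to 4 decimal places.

Area of P2's cell: 403.0364

1. box [0,30]×[0,85]: [(0, 0) (30, 0) (30, 85) (0, 85)]
2. ⊥bis P2·P0 via (18.875,23.105): [(0, 23.6319) (0, 0) (30, 0) (30, 22.7944)]  |A|=696.3953
3. ⊥bis P2·P1 via (16.295,40.12): [(0, 23.6319) (0, 0) (30, 0) (30, 22.7944)]  |A|=696.3953
4. ⊥bis P2·P3 via (19.71,25.335): [(0, 23.6319) (0, 0) (30, 0) (30, 22.7944)]  |A|=696.3953
5. ⊥bis P2·P4 via (10.785,9.89): [(24.2588, 22.9547) (0.5853, 0) (30, 0) (30, 22.7944)]  |A|=403.0364
6. canonical 4-gon: [(24.2588, 22.9547) (0.5853, 0) (30, 0) (30, 22.7944)]
7. shoelace: 403.0364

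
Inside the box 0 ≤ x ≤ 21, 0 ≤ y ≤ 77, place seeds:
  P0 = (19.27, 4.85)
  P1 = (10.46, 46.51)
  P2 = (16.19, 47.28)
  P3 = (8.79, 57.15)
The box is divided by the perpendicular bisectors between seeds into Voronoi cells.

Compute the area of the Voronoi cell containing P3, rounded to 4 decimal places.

Area of P3's cell: 504.7678

1. box [0,21]×[0,77]: [(0, 0) (21, 0) (21, 77) (0, 77)]
2. ⊥bis P3·P0 via (14.03,31): [(0, 28.1886) (21, 32.3967) (21, 77) (0, 77)]  |A|=980.8543
3. ⊥bis P3·P1 via (9.625,51.83): [(0, 50.3193) (21, 53.6154) (21, 77) (0, 77)]  |A|=525.686
4. ⊥bis P3·P2 via (12.49,52.215): [(0, 50.3193) (12.5991, 52.2968) (21, 58.5953) (21, 77) (0, 77)]  |A|=504.7678
5. canonical 5-gon: [(0, 50.3193) (12.5991, 52.2968) (21, 58.5953) (21, 77) (0, 77)]
6. shoelace: 504.7678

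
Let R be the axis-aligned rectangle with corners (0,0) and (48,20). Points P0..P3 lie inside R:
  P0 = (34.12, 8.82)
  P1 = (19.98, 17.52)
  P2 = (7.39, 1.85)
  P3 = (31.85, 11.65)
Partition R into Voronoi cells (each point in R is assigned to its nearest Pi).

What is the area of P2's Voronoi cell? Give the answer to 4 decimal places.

Area of P2's cell: 258.8365

1. box [0,48]×[0,20]: [(0, 0) (48, 0) (48, 20) (0, 20)]
2. ⊥bis P2·P0 via (20.755,5.335): [(0, 0) (22.1461, 0) (16.931, 20) (0, 20)]  |A|=390.7715
3. ⊥bis P2·P1 via (13.685,9.685): [(0, 0) (22.1461, 0) (21.1938, 3.6521) (0.8466, 20) (0, 20)]  |A|=259.2975
4. ⊥bis P2·P3 via (19.62,6.75): [(0, 0) (22.1461, 0) (21.8138, 1.2744) (20.7033, 4.0462) (0.8466, 20) (0, 20)]  |A|=258.8365
5. canonical 6-gon: [(0, 0) (22.1461, 0) (21.8138, 1.2744) (20.7033, 4.0462) (0.8466, 20) (0, 20)]
6. shoelace: 258.8365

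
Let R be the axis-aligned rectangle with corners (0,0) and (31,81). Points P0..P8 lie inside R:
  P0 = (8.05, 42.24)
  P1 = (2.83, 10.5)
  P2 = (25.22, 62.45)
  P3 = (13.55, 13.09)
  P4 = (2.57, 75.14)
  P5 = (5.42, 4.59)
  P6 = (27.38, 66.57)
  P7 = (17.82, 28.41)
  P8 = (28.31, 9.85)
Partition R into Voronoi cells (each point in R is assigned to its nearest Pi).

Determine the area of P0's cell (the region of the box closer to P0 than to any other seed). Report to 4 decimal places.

1. box [0,31]×[0,81]: [(0, 0) (31, 0) (31, 81) (0, 81)]
2. ⊥bis P0·P1 via (5.44,26.37): [(0, 27.2647) (31, 22.1664) (31, 81) (0, 81)]  |A|=1744.8189
3. ⊥bis P0·P2 via (16.635,52.345): [(0, 66.4778) (0, 27.2647) (31, 22.1664) (31, 40.1408)]  |A|=886.4063
4. ⊥bis P0·P3 via (10.8,27.665): [(0, 66.4778) (0, 27.2647) (4.6367, 26.5021) (31, 31.4763) (31, 40.1408)]  |A|=763.6858
5. ⊥bis P0·P4 via (5.31,58.69): [(8.5344, 59.2271) (0, 57.8055) (0, 27.2647) (4.6367, 26.5021) (31, 31.4763) (31, 40.1408)]  |A|=726.6796
6. ⊥bis P0·P5 via (6.735,23.415): [(8.5344, 59.2271) (0, 57.8055) (0, 27.2647) (4.6367, 26.5021) (31, 31.4763) (31, 40.1408)]  |A|=726.6796
7. ⊥bis P0·P6 via (17.715,54.405): [(8.5344, 59.2271) (0, 57.8055) (0, 27.2647) (4.6367, 26.5021) (31, 31.4763) (31, 40.1408)]  |A|=726.6796
8. ⊥bis P0·P7 via (12.935,35.325): [(25.8934, 44.4793) (8.5344, 59.2271) (0, 57.8055) (0, 27.2647) (1.2371, 27.0612)]  |A|=483.9561
9. ⊥bis P0·P8 via (18.18,26.045): [(25.8934, 44.4793) (8.5344, 59.2271) (0, 57.8055) (0, 27.2647) (1.2371, 27.0612)]  |A|=483.9561
10. canonical 5-gon: [(25.8934, 44.4793) (8.5344, 59.2271) (0, 57.8055) (0, 27.2647) (1.2371, 27.0612)]
11. shoelace: 483.9561

Area of P0's cell: 483.9561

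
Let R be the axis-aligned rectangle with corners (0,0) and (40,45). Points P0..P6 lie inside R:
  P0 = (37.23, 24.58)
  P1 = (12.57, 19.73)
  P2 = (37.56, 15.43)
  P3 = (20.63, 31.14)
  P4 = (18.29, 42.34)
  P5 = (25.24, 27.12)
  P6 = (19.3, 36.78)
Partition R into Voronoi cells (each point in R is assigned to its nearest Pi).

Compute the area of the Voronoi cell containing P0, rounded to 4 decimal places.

1. box [0,40]×[0,45]: [(0, 0) (40, 0) (40, 45) (0, 45)]
2. ⊥bis P0·P1 via (24.9,22.155): [(29.2573, 0) (40, 0) (40, 45) (20.407, 45)]  |A|=682.5534
3. ⊥bis P0·P2 via (37.395,20.005): [(25.4079, 19.5727) (40, 20.099) (40, 45) (20.407, 45)]  |A|=430.7788
4. ⊥bis P0·P3 via (28.93,27.86): [(25.6586, 19.5817) (40, 20.099) (40, 45) (35.7034, 45)]  |A|=233.1643
5. ⊥bis P0·P4 via (27.76,33.46): [(33.6073, 39.6958) (25.6586, 19.5817) (40, 20.099) (40, 45) (38.581, 45)]  |A|=225.5325
6. ⊥bis P0·P5 via (31.235,25.85): [(34.3318, 40.4685) (29.9398, 19.7361) (40, 20.099) (40, 45) (38.581, 45)]  |A|=177.2756
7. ⊥bis P0·P6 via (28.265,30.68): [(36.4949, 42.7753) (34.0635, 39.2019) (29.9398, 19.7361) (40, 20.099) (40, 45) (38.581, 45)]  |A|=176.2153
8. canonical 6-gon: [(36.4949, 42.7753) (34.0635, 39.2019) (29.9398, 19.7361) (40, 20.099) (40, 45) (38.581, 45)]
9. shoelace: 176.2153

Area of P0's cell: 176.2153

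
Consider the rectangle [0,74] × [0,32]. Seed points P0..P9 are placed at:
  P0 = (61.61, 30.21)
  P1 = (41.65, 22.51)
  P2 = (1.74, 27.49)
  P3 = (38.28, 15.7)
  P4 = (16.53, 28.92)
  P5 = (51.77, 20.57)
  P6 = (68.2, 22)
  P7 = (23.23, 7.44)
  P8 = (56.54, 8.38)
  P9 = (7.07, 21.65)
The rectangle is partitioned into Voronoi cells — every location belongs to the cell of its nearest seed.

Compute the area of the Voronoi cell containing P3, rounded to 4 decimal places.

1. box [0,74]×[0,32]: [(0, 0) (74, 0) (74, 32) (0, 32)]
2. ⊥bis P3·P0 via (49.945,22.955): [(0, 0) (64.2218, 0) (44.3195, 32) (0, 32)]  |A|=1736.6603
3. ⊥bis P3·P1 via (39.965,19.105): [(0, 0) (64.2218, 0) (57.8414, 10.2587) (13.9072, 32) (0, 32)]  |A|=1406.0576
4. ⊥bis P3·P2 via (20.01,21.595): [(13.0422, 0) (64.2218, 0) (57.8414, 10.2587) (22.0647, 27.9631)]  |A|=842.6014
5. ⊥bis P3·P4 via (27.405,22.31): [(13.8446, 0) (64.2218, 0) (57.8414, 10.2587) (28.8117, 24.6243)]  |A|=723.3261
6. ⊥bis P3·P5 via (45.025,18.135): [(13.8446, 0) (51.5719, 0) (45.6992, 16.2674) (28.8117, 24.6243)]  |A|=577.3234
7. ⊥bis P3·P6 via (53.24,18.85): [(13.8446, 0) (51.5719, 0) (45.6992, 16.2674) (28.8117, 24.6243)]  |A|=577.3234
8. ⊥bis P3·P7 via (30.755,11.57): [(26.0679, 20.1101) (37.105, 0) (51.5719, 0) (45.6992, 16.2674) (28.8117, 24.6243)]  |A|=343.4385
9. ⊥bis P3·P8 via (47.41,12.04): [(26.0679, 20.1101) (37.105, 0) (42.5835, 0) (47.3128, 11.7976) (45.6992, 16.2674) (28.8117, 24.6243)]  |A|=290.4174
10. ⊥bis P3·P9 via (22.675,18.675): [(26.0679, 20.1101) (37.105, 0) (42.5835, 0) (47.3128, 11.7976) (45.6992, 16.2674) (28.8117, 24.6243)]  |A|=290.4174
11. canonical 6-gon: [(26.0679, 20.1101) (37.105, 0) (42.5835, 0) (47.3128, 11.7976) (45.6992, 16.2674) (28.8117, 24.6243)]
12. shoelace: 290.4174

Area of P3's cell: 290.4174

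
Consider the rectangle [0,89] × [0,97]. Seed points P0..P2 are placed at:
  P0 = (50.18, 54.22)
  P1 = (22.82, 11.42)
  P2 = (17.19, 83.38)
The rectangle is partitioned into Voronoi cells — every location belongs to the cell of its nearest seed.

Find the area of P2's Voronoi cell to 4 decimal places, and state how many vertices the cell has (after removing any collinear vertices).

1. box [0,89]×[0,97]: [(0, 0) (89, 0) (89, 97) (0, 97)]
2. ⊥bis P2·P0 via (33.685,68.8): [(0, 30.6907) (58.6111, 97) (0, 97)]  |A|=1943.2314
3. ⊥bis P2·P1 via (20.005,47.4): [(0, 45.8349) (14.3805, 46.9599) (58.6111, 97) (0, 97)]  |A|=1834.3411
4. canonical 4-gon: [(0, 45.8349) (14.3805, 46.9599) (58.6111, 97) (0, 97)]
5. shoelace: 1834.3411

Area of P2's cell: 1834.3411 (4 vertices)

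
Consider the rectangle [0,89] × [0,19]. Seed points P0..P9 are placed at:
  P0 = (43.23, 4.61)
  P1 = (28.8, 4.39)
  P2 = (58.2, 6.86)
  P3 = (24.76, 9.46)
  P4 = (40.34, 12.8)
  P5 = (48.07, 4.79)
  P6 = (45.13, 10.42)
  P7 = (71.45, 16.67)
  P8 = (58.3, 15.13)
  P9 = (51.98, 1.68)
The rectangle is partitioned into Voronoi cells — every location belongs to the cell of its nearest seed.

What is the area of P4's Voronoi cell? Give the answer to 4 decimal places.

Area of P4's cell: 127.7912

1. box [0,89]×[0,19]: [(0, 0) (89, 0) (89, 19) (0, 19)]
2. ⊥bis P4·P0 via (41.785,8.705): [(0, 0) (17.1158, 0) (70.9601, 19) (0, 19)]  |A|=836.7212
3. ⊥bis P4·P1 via (34.57,8.595): [(35.9821, 6.6573) (70.9601, 19) (26.9872, 19)]  |A|=271.3716
4. ⊥bis P4·P2 via (49.27,9.83): [(35.9821, 6.6573) (49.8413, 11.5478) (52.3198, 19) (26.9872, 19)]  |A|=201.9164
5. ⊥bis P4·P3 via (32.55,11.13): [(32.4781, 11.4655) (35.9821, 6.6573) (49.8413, 11.5478) (52.3198, 19) (30.8628, 19)]  |A|=187.3156
6. ⊥bis P4·P5 via (44.205,8.795): [(32.4781, 11.4655) (35.9821, 6.6573) (45.4529, 9.9993) (51.1571, 15.5041) (52.3198, 19) (30.8628, 19)]  |A|=179.6535
7. ⊥bis P4·P6 via (42.735,11.61): [(32.4781, 11.4655) (35.9821, 6.6573) (41.1867, 8.4939) (46.4069, 19) (30.8628, 19)]  |A|=127.7912
8. ⊥bis P4·P7 via (55.895,14.735): [(32.4781, 11.4655) (35.9821, 6.6573) (41.1867, 8.4939) (46.4069, 19) (30.8628, 19)]  |A|=127.7912
9. ⊥bis P4·P8 via (49.32,13.965): [(32.4781, 11.4655) (35.9821, 6.6573) (41.1867, 8.4939) (46.4069, 19) (30.8628, 19)]  |A|=127.7912
10. ⊥bis P4·P9 via (46.16,7.24): [(32.4781, 11.4655) (35.9821, 6.6573) (41.1867, 8.4939) (46.4069, 19) (30.8628, 19)]  |A|=127.7912
11. canonical 5-gon: [(32.4781, 11.4655) (35.9821, 6.6573) (41.1867, 8.4939) (46.4069, 19) (30.8628, 19)]
12. shoelace: 127.7912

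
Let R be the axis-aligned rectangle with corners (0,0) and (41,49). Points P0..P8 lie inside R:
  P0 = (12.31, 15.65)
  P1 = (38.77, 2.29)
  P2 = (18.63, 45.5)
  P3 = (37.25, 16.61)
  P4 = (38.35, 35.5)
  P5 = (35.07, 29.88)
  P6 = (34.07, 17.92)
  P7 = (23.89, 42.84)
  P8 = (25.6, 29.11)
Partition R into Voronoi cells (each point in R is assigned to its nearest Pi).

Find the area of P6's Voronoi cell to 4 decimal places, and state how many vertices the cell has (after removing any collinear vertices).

1. box [0,41]×[0,49]: [(0, 0) (41, 0) (41, 49) (0, 49)]
2. ⊥bis P6·P0 via (23.19,16.785): [(24.941, 0) (41, 0) (41, 49) (19.8293, 49)]  |A|=912.1266
3. ⊥bis P6·P1 via (36.42,10.105): [(24.2681, 6.4509) (41, 11.4822) (41, 49) (19.8293, 49)]  |A|=764.2694
4. ⊥bis P6·P2 via (26.35,31.71): [(21.8933, 29.215) (24.2681, 6.4509) (41, 11.4822) (41, 39.9115)]  |A|=468.0128
5. ⊥bis P6·P3 via (35.66,17.265): [(21.8933, 29.215) (24.2681, 6.4509) (32.1859, 8.8318) (41, 30.2277) (41, 39.9115)]  |A|=385.4008
6. ⊥bis P6·P4 via (36.21,26.71): [(23.1139, 29.8984) (21.8933, 29.215) (24.2681, 6.4509) (32.1859, 8.8318) (39.2463, 25.9708)]  |A|=261.0175
7. ⊥bis P6·P5 via (34.57,23.9): [(22.3411, 24.9225) (24.2681, 6.4509) (32.1859, 8.8318) (38.266, 23.591)]  |A|=196.989
8. ⊥bis P6·P7 via (28.98,30.38): [(22.3411, 24.9225) (24.2681, 6.4509) (32.1859, 8.8318) (38.266, 23.591)]  |A|=196.989
9. ⊥bis P6·P8 via (29.835,23.515): [(30.7641, 24.2182) (23.0256, 18.3608) (24.2681, 6.4509) (32.1859, 8.8318) (38.266, 23.591)]  |A|=169.5956
10. canonical 5-gon: [(30.7641, 24.2182) (23.0256, 18.3608) (24.2681, 6.4509) (32.1859, 8.8318) (38.266, 23.591)]
11. shoelace: 169.5956

Area of P6's cell: 169.5956 (5 vertices)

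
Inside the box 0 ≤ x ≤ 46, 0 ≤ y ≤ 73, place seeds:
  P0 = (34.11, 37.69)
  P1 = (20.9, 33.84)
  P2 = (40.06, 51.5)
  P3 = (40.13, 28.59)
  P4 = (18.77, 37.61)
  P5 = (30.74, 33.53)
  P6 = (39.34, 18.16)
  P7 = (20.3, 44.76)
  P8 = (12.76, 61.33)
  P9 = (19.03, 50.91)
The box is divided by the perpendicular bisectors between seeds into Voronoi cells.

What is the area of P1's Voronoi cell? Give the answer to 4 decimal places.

1. box [0,46]×[0,73]: [(0, 0) (46, 0) (46, 73) (0, 73)]
2. ⊥bis P1·P0 via (27.505,35.765): [(0, 0) (37.9286, 0) (16.653, 73) (0, 73)]  |A|=1992.2275
3. ⊥bis P1·P2 via (30.48,42.67): [(0, 0) (37.9286, 0) (23.1863, 50.5832) (2.5245, 73) (0, 73)]  |A|=1833.8693
4. ⊥bis P1·P3 via (30.515,31.215): [(0, 0) (21.993, 0) (29.7005, 28.2317) (23.1863, 50.5832) (2.5245, 73) (0, 73)]  |A|=1608.9245
5. ⊥bis P1·P4 via (19.835,35.725): [(0, 24.5185) (0, 0) (21.993, 0) (29.7005, 28.2317) (26.4306, 39.4514)]  |A|=847.2424
6. ⊥bis P1·P5 via (25.82,33.685): [(25.9939, 39.2047) (0, 24.5185) (0, 0) (21.993, 0) (25.1196, 11.4524)]  |A|=788.1582
7. ⊥bis P1·P6 via (30.12,26): [(25.4031, 20.4529) (25.9939, 39.2047) (0, 24.5185) (0, 0) (8.0115, 0)]  |A|=632.7312
8. ⊥bis P1·P7 via (20.6,39.3): [(25.4031, 20.4529) (25.9939, 39.2047) (0, 24.5185) (0, 0) (8.0115, 0)]  |A|=632.7312
9. ⊥bis P1·P8 via (16.83,47.585): [(25.4031, 20.4529) (25.9939, 39.2047) (0, 24.5185) (0, 0) (8.0115, 0)]  |A|=632.7312
10. ⊥bis P1·P9 via (19.965,42.375): [(25.4031, 20.4529) (25.9939, 39.2047) (0, 24.5185) (0, 0) (8.0115, 0)]  |A|=632.7312
11. canonical 5-gon: [(25.4031, 20.4529) (25.9939, 39.2047) (0, 24.5185) (0, 0) (8.0115, 0)]
12. shoelace: 632.7312

Area of P1's cell: 632.7312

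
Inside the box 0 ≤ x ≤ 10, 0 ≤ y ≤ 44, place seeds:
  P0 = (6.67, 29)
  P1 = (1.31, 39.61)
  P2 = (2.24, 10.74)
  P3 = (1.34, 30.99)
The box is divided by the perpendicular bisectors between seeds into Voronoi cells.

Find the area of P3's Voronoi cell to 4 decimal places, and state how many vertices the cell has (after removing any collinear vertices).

1. box [0,10]×[0,44]: [(0, 0) (10, 0) (10, 44) (0, 44)]
2. ⊥bis P3·P0 via (4.005,29.995): [(0, 19.268) (9.2339, 44) (0, 44)]  |A|=114.186
3. ⊥bis P3·P1 via (1.325,35.3): [(0, 35.2954) (0, 19.268) (5.9917, 35.3162)]  |A|=48.0158
4. ⊥bis P3·P2 via (1.79,20.865): [(0, 35.2954) (0, 20.7854) (0.5761, 20.811) (5.9917, 35.3162)]  |A|=47.5787
5. canonical 4-gon: [(0, 35.2954) (0, 20.7854) (0.5761, 20.811) (5.9917, 35.3162)]
6. shoelace: 47.5787

Area of P3's cell: 47.5787 (4 vertices)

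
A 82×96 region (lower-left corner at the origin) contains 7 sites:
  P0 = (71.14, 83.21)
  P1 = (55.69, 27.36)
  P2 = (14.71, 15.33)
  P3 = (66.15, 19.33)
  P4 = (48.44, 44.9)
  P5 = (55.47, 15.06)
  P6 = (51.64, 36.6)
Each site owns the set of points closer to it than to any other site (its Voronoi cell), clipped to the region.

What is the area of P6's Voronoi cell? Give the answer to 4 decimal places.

Area of P6's cell: 487.4456

1. box [0,82]×[0,96]: [(0, 0) (82, 0) (82, 96) (0, 96)]
2. ⊥bis P6·P0 via (61.39,59.905): [(0, 85.5884) (0, 0) (82, 0) (82, 51.2825)]  |A|=5611.7082
3. ⊥bis P6·P1 via (53.665,31.98): [(0, 85.5884) (0, 8.458) (82, 44.3996) (82, 51.2825)]  |A|=3444.548
4. ⊥bis P6·P2 via (33.175,25.965): [(0, 85.5884) (0, 83.565) (34.539, 23.5968) (82, 44.3996) (82, 51.2825)]  |A|=2147.4887
5. ⊥bis P6·P3 via (58.895,27.965): [(0, 85.5884) (0, 83.565) (34.539, 23.5968) (74.5899, 41.1516) (82, 47.3775) (82, 51.2825)]  |A|=2136.4554
6. ⊥bis P6·P4 via (50.04,40.75): [(79.7741, 52.2137) (29.2713, 32.7428) (34.539, 23.5968) (74.5899, 41.1516) (82, 47.3775) (82, 51.2825)]  |A|=487.4456
7. ⊥bis P6·P5 via (53.555,25.83): [(79.7741, 52.2137) (29.2713, 32.7428) (34.539, 23.5968) (74.5899, 41.1516) (82, 47.3775) (82, 51.2825)]  |A|=487.4456
8. canonical 6-gon: [(79.7741, 52.2137) (29.2713, 32.7428) (34.539, 23.5968) (74.5899, 41.1516) (82, 47.3775) (82, 51.2825)]
9. shoelace: 487.4456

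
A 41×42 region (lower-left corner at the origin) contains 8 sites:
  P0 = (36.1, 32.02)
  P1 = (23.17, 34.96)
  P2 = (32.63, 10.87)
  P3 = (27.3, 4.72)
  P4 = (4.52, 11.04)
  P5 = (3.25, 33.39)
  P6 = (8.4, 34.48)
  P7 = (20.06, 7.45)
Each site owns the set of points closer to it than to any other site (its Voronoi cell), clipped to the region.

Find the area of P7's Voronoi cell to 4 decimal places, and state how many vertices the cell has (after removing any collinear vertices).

Area of P7's cell: 242.2425 (6 vertices)

1. box [0,41]×[0,42]: [(0, 0) (41, 0) (41, 42) (0, 42)]
2. ⊥bis P7·P0 via (28.08,19.735): [(0, 38.0664) (0, 0) (41, 0) (41, 11.3005)]  |A|=1012.0211
3. ⊥bis P7·P1 via (21.615,21.205): [(26.7107, 20.6289) (0, 23.6486) (0, 0) (41, 0) (41, 11.3005)]  |A|=819.4657
4. ⊥bis P7·P2 via (26.345,9.16): [(23.1139, 21.0355) (0, 23.6486) (0, 0) (28.8372, 0)]  |A|=576.6092
5. ⊥bis P7·P3 via (23.68,6.085): [(25.714, 11.4792) (23.1139, 21.0355) (0, 23.6486) (0, 0) (21.3855, 0)]  |A|=533.8394
6. ⊥bis P7·P4 via (12.29,9.245): [(25.714, 11.4792) (23.1139, 21.0355) (15.22, 21.928) (10.1543, 0) (21.3855, 0)]  |A|=242.5431
7. ⊥bis P7·P5 via (11.655,20.42): [(25.714, 11.4792) (23.1139, 21.0355) (15.22, 21.928) (10.1543, 0) (21.3855, 0)]  |A|=242.5431
8. ⊥bis P7·P6 via (14.23,20.965): [(25.714, 11.4792) (23.1139, 21.0355) (16.2043, 21.8167) (15.0825, 21.3327) (10.1543, 0) (21.3855, 0)]  |A|=242.2425
9. canonical 6-gon: [(25.714, 11.4792) (23.1139, 21.0355) (16.2043, 21.8167) (15.0825, 21.3327) (10.1543, 0) (21.3855, 0)]
10. shoelace: 242.2425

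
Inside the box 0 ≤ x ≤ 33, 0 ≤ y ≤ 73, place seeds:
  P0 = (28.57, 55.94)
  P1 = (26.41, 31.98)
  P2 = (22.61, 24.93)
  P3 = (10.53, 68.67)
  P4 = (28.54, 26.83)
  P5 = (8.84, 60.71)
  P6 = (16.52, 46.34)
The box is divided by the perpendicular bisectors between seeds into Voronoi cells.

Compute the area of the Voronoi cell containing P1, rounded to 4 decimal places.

Area of P1's cell: 179.1481

1. box [0,33]×[0,73]: [(0, 0) (33, 0) (33, 73) (0, 73)]
2. ⊥bis P1·P0 via (27.49,43.96): [(0, 46.4382) (0, 0) (33, 0) (33, 43.4633)]  |A|=1483.3748
3. ⊥bis P1·P2 via (24.51,28.455): [(0, 46.4382) (0, 41.6661) (33, 23.8788) (33, 43.4633)]  |A|=401.884
4. ⊥bis P1·P3 via (18.47,50.325): [(7.8539, 45.7302) (0, 42.3309) (0, 41.6661) (33, 23.8788) (33, 43.4633)]  |A|=385.7547
5. ⊥bis P1·P4 via (27.475,29.405): [(7.8539, 45.7302) (0, 42.3309) (0, 41.6661) (24.8, 28.2987) (33, 31.6901) (33, 43.4633)]  |A|=353.7287
6. ⊥bis P1·P5 via (17.625,46.345): [(15.4935, 45.0415) (5.3015, 38.8085) (24.8, 28.2987) (33, 31.6901) (33, 43.4633)]  |A|=301.8049
7. ⊥bis P1·P6 via (21.465,39.16): [(28.3251, 43.8847) (14.0825, 34.0755) (24.8, 28.2987) (33, 31.6901) (33, 43.4633)]  |A|=179.1481
8. canonical 5-gon: [(28.3251, 43.8847) (14.0825, 34.0755) (24.8, 28.2987) (33, 31.6901) (33, 43.4633)]
9. shoelace: 179.1481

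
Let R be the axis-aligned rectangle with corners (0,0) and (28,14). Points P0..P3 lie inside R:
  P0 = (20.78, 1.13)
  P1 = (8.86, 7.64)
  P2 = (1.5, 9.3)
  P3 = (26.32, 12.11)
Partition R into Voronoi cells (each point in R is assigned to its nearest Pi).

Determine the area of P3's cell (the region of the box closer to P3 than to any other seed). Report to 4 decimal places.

1. box [0,28]×[0,14]: [(0, 0) (28, 0) (28, 14) (0, 14)]
2. ⊥bis P3·P0 via (23.55,6.62): [(28, 4.3747) (28, 14) (8.9232, 14)]  |A|=91.8096
3. ⊥bis P3·P1 via (17.59,9.875): [(17.6629, 9.5904) (28, 4.3747) (28, 14) (16.5339, 14)]  |A|=75.0293
4. ⊥bis P3·P2 via (13.91,10.705): [(17.6629, 9.5904) (28, 4.3747) (28, 14) (16.5339, 14)]  |A|=75.0293
5. canonical 4-gon: [(17.6629, 9.5904) (28, 4.3747) (28, 14) (16.5339, 14)]
6. shoelace: 75.0293

Area of P3's cell: 75.0293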